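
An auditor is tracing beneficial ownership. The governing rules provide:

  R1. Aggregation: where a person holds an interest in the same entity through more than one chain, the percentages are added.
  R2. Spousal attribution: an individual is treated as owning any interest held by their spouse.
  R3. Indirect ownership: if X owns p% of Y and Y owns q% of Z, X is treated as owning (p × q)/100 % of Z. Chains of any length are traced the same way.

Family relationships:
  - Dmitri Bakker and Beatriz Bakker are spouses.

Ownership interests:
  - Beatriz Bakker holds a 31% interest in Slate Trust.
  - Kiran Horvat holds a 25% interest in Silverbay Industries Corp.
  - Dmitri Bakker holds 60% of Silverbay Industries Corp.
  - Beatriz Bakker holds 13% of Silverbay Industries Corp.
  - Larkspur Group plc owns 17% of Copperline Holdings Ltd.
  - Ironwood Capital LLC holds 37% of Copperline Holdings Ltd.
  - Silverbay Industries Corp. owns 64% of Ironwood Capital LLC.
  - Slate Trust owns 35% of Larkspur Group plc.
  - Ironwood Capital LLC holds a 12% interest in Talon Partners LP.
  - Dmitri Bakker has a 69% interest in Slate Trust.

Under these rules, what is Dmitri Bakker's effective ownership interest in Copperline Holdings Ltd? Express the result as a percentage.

By spousal attribution (R2), Dmitri Bakker is treated as also owning Beatriz Bakker's interest in Slate Trust, giving 69% + 31% = 100%.
By spousal attribution (R2), Dmitri Bakker is treated as also owning Beatriz Bakker's interest in Silverbay Industries Corp, giving 60% + 13% = 73%.
Chain via Slate Trust → Larkspur Group plc (R3): 100% × 35% × 17% = 5.95% of Copperline Holdings Ltd.
Chain via Silverbay Industries Corp. → Ironwood Capital LLC (R3): 73% × 64% × 37% = 17.2864% of Copperline Holdings Ltd.
Aggregating (R1): 5.95% + 17.2864% = 23.2364%.

23.2364%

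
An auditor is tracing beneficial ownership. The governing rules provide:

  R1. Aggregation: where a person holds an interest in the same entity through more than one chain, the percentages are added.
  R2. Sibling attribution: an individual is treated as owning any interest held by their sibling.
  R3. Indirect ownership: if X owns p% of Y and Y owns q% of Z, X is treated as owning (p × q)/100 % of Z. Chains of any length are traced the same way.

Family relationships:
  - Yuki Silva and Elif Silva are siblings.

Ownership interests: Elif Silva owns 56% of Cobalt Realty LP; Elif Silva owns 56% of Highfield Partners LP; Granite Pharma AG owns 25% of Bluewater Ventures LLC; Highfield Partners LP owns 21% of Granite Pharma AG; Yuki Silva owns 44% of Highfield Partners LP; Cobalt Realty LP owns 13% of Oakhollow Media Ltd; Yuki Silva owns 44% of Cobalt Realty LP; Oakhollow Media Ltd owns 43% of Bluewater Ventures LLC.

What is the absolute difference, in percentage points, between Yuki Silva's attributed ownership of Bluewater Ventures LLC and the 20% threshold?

By sibling attribution (R2), Yuki Silva is treated as also owning Elif Silva's interest in Highfield Partners LP, giving 44% + 56% = 100%.
By sibling attribution (R2), Yuki Silva is treated as also owning Elif Silva's interest in Cobalt Realty LP, giving 44% + 56% = 100%.
Chain via Highfield Partners LP → Granite Pharma AG (R3): 100% × 21% × 25% = 5.25% of Bluewater Ventures LLC.
Chain via Cobalt Realty LP → Oakhollow Media Ltd (R3): 100% × 13% × 43% = 5.59% of Bluewater Ventures LLC.
Aggregating (R1): 5.25% + 5.59% = 10.84%.
10.84% falls short of the 20% threshold by 9.16 percentage points.

9.16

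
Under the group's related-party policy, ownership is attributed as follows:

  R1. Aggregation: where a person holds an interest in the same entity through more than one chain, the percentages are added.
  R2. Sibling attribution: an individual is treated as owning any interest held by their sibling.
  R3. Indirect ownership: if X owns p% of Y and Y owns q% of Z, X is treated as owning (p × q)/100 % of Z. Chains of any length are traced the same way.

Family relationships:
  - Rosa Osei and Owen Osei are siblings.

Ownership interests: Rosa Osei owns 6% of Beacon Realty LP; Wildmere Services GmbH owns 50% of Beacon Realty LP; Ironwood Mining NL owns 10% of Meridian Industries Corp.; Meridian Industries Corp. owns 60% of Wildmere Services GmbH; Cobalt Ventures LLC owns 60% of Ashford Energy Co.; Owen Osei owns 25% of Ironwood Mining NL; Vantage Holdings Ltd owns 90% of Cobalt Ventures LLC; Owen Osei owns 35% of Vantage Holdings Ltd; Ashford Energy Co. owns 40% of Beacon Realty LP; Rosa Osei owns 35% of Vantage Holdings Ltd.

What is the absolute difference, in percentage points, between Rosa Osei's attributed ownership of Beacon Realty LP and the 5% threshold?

16.87

By sibling attribution (R2), Rosa Osei is treated as also owning Owen Osei's interest in Vantage Holdings Ltd, giving 35% + 35% = 70%.
By sibling attribution (R2), Rosa Osei is treated as owning Owen Osei's 25% interest in Ironwood Mining NL.
Chain via Vantage Holdings Ltd → Cobalt Ventures LLC → Ashford Energy Co. (R3): 70% × 90% × 60% × 40% = 15.12% of Beacon Realty LP.
Direct interest in Beacon Realty LP: 6%.
Chain via Ironwood Mining NL → Meridian Industries Corp. → Wildmere Services GmbH (R3): 25% × 10% × 60% × 50% = 0.75% of Beacon Realty LP.
Aggregating (R1): 15.12% + 6% + 0.75% = 21.87%.
21.87% exceeds the 5% threshold by 16.87 percentage points.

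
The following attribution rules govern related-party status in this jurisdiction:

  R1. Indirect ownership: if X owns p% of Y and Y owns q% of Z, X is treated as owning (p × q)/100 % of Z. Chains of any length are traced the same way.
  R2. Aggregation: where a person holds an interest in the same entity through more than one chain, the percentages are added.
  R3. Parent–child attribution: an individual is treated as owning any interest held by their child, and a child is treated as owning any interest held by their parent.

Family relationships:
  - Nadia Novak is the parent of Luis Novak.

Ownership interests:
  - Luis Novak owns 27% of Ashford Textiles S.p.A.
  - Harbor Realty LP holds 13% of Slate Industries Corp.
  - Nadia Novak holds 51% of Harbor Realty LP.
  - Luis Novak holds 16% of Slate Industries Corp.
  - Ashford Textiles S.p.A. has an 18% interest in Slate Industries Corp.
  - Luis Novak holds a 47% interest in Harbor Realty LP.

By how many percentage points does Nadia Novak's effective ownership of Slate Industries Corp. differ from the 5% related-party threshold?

By parent–child attribution (R3), Nadia Novak is treated as also owning Luis Novak's interest in Harbor Realty LP, giving 51% + 47% = 98%.
By parent–child attribution (R3), Nadia Novak is treated as owning Luis Novak's 27% interest in Ashford Textiles S.p.A.
By parent–child attribution (R3), Nadia Novak is treated as owning Luis Novak's 16% interest in Slate Industries Corp.
Chain via Harbor Realty LP (R1): 98% × 13% = 12.74% of Slate Industries Corp.
Chain via Ashford Textiles S.p.A. (R1): 27% × 18% = 4.86% of Slate Industries Corp.
Direct interest in Slate Industries Corp: 16%.
Aggregating (R2): 12.74% + 4.86% + 16% = 33.6%.
33.6% exceeds the 5% threshold by 28.6 percentage points.

28.6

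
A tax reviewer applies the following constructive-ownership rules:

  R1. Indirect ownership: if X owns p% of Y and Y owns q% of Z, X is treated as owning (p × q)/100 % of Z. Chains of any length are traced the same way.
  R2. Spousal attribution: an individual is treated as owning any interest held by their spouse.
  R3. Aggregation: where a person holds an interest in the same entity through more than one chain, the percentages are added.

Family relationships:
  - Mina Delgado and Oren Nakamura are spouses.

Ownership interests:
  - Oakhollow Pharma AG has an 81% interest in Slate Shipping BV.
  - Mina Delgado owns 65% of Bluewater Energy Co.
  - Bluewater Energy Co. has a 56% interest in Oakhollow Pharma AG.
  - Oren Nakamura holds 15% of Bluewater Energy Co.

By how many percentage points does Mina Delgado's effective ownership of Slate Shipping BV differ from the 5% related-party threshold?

31.288

By spousal attribution (R2), Mina Delgado is treated as also owning Oren Nakamura's interest in Bluewater Energy Co, giving 65% + 15% = 80%.
Chain via Bluewater Energy Co. → Oakhollow Pharma AG (R1): 80% × 56% × 81% = 36.288% of Slate Shipping BV.
36.288% exceeds the 5% threshold by 31.288 percentage points.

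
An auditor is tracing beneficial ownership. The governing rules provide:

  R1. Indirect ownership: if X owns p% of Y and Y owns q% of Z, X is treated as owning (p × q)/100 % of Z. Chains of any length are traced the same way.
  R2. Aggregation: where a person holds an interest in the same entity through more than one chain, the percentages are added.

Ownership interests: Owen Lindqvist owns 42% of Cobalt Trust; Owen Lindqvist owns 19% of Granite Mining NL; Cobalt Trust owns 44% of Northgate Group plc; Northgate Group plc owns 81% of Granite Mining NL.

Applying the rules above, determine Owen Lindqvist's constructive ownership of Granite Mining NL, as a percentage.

Chain via Cobalt Trust → Northgate Group plc (R1): 42% × 44% × 81% = 14.9688% of Granite Mining NL.
Direct interest in Granite Mining NL: 19%.
Aggregating (R2): 14.9688% + 19% = 33.9688%.

33.9688%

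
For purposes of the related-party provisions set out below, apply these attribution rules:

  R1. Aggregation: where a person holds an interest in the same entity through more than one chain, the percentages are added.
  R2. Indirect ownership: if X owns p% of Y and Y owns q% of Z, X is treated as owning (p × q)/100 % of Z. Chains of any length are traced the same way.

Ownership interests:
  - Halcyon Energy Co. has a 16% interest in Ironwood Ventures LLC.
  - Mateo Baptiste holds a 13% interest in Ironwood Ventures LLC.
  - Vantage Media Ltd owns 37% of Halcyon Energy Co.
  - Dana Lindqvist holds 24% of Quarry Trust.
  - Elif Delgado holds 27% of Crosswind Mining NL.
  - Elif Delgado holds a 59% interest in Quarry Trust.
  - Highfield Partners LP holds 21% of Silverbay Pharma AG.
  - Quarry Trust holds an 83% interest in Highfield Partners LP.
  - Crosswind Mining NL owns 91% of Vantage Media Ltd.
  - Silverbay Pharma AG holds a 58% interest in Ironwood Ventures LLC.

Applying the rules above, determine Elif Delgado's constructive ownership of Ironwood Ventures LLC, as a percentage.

7.41909%

Chain via Crosswind Mining NL → Vantage Media Ltd → Halcyon Energy Co. (R2): 27% × 91% × 37% × 16% = 1.454544% of Ironwood Ventures LLC.
Chain via Quarry Trust → Highfield Partners LP → Silverbay Pharma AG (R2): 59% × 83% × 21% × 58% = 5.964546% of Ironwood Ventures LLC.
Aggregating (R1): 1.454544% + 5.964546% = 7.41909%.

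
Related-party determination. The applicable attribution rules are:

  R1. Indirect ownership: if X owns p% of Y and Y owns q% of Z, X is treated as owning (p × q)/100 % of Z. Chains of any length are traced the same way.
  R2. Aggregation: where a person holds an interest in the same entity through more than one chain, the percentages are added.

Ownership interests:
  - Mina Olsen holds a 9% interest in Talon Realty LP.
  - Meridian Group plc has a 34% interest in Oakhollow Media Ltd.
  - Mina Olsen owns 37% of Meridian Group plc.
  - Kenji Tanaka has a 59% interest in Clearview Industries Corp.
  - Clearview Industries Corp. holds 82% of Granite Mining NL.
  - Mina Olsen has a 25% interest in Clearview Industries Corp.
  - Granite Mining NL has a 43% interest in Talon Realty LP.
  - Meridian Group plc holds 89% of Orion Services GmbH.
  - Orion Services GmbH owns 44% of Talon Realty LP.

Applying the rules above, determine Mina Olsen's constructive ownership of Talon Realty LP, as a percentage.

Chain via Clearview Industries Corp. → Granite Mining NL (R1): 25% × 82% × 43% = 8.815% of Talon Realty LP.
Chain via Meridian Group plc → Orion Services GmbH (R1): 37% × 89% × 44% = 14.4892% of Talon Realty LP.
Direct interest in Talon Realty LP: 9%.
Aggregating (R2): 8.815% + 14.4892% + 9% = 32.3042%.

32.3042%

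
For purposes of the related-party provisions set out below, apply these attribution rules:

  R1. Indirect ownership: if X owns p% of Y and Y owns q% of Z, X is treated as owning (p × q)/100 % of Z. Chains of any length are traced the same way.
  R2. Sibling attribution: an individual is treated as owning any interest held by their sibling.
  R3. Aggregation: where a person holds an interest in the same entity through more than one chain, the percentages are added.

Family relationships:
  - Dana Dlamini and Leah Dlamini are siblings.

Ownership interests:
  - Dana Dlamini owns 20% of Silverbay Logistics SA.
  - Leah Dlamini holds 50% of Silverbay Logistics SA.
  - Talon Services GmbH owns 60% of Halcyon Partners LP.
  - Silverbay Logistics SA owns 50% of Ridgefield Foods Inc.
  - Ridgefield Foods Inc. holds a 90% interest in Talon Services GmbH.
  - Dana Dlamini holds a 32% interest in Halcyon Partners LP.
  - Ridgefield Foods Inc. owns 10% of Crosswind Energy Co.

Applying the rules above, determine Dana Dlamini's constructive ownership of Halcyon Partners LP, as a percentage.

By sibling attribution (R2), Dana Dlamini is treated as also owning Leah Dlamini's interest in Silverbay Logistics SA, giving 20% + 50% = 70%.
Chain via Silverbay Logistics SA → Ridgefield Foods Inc. → Talon Services GmbH (R1): 70% × 50% × 90% × 60% = 18.9% of Halcyon Partners LP.
Direct interest in Halcyon Partners LP: 32%.
Aggregating (R3): 18.9% + 32% = 50.9%.

50.9%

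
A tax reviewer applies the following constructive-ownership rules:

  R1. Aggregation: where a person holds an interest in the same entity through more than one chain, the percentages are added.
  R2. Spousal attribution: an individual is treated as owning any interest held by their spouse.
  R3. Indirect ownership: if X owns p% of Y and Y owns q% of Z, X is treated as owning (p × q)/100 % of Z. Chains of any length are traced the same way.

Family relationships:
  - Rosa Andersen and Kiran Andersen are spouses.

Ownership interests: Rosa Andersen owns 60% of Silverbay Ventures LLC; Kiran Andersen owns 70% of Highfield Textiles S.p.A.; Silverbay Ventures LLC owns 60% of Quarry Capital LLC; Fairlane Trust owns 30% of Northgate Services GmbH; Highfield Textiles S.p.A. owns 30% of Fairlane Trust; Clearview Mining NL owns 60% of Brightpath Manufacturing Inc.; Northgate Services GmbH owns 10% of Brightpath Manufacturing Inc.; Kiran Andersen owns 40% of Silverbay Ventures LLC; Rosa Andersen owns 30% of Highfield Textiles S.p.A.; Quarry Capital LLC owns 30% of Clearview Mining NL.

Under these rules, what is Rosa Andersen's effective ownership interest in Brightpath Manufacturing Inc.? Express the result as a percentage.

By spousal attribution (R2), Rosa Andersen is treated as also owning Kiran Andersen's interest in Silverbay Ventures LLC, giving 60% + 40% = 100%.
By spousal attribution (R2), Rosa Andersen is treated as also owning Kiran Andersen's interest in Highfield Textiles S.p.A, giving 30% + 70% = 100%.
Chain via Silverbay Ventures LLC → Quarry Capital LLC → Clearview Mining NL (R3): 100% × 60% × 30% × 60% = 10.8% of Brightpath Manufacturing Inc.
Chain via Highfield Textiles S.p.A. → Fairlane Trust → Northgate Services GmbH (R3): 100% × 30% × 30% × 10% = 0.9% of Brightpath Manufacturing Inc.
Aggregating (R1): 10.8% + 0.9% = 11.7%.

11.7%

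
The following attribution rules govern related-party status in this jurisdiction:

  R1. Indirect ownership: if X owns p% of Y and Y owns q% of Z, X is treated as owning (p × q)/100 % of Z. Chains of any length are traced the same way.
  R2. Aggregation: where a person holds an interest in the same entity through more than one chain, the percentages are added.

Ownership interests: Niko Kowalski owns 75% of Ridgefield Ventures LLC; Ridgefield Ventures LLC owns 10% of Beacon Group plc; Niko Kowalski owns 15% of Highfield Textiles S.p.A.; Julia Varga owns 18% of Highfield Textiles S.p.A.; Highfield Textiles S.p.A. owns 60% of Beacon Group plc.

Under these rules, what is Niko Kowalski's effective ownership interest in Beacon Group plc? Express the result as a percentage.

Chain via Highfield Textiles S.p.A. (R1): 15% × 60% = 9% of Beacon Group plc.
Chain via Ridgefield Ventures LLC (R1): 75% × 10% = 7.5% of Beacon Group plc.
Aggregating (R2): 9% + 7.5% = 16.5%.

16.5%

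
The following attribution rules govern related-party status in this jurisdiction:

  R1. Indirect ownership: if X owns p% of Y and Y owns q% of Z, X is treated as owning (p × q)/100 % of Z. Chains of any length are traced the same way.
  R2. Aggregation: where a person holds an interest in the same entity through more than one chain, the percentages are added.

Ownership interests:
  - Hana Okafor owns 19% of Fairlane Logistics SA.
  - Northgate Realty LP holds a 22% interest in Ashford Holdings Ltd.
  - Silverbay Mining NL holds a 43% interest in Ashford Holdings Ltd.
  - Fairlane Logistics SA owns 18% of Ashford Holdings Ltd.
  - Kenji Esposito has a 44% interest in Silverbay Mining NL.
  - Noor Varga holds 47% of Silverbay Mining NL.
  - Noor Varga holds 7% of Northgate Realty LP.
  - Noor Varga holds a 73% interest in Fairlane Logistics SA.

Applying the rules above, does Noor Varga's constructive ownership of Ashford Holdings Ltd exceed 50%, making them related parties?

No

Chain via Silverbay Mining NL (R1): 47% × 43% = 20.21% of Ashford Holdings Ltd.
Chain via Northgate Realty LP (R1): 7% × 22% = 1.54% of Ashford Holdings Ltd.
Chain via Fairlane Logistics SA (R1): 73% × 18% = 13.14% of Ashford Holdings Ltd.
Aggregating (R2): 20.21% + 1.54% + 13.14% = 34.89%.
34.89% does not exceed the 50% threshold, so Noor is not a related party to Ashford Holdings Ltd.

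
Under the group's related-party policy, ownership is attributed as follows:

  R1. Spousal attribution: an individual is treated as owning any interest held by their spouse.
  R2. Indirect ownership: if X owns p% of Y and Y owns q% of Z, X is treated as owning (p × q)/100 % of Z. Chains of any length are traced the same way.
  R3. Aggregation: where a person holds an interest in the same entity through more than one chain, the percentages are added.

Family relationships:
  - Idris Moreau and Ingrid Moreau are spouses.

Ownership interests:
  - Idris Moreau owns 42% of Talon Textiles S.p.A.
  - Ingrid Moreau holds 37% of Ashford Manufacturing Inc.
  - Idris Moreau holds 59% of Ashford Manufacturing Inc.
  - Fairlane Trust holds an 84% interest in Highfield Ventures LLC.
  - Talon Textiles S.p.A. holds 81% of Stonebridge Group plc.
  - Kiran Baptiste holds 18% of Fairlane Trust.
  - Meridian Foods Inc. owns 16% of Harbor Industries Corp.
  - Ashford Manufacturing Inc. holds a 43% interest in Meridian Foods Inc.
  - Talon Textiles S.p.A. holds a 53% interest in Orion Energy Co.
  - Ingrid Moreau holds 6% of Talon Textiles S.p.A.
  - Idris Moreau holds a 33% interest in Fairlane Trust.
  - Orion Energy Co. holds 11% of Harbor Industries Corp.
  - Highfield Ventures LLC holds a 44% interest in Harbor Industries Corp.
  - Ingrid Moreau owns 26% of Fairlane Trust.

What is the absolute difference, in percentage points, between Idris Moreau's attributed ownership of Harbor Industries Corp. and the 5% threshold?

By spousal attribution (R1), Idris Moreau is treated as also owning Ingrid Moreau's interest in Fairlane Trust, giving 33% + 26% = 59%.
By spousal attribution (R1), Idris Moreau is treated as also owning Ingrid Moreau's interest in Ashford Manufacturing Inc, giving 59% + 37% = 96%.
By spousal attribution (R1), Idris Moreau is treated as also owning Ingrid Moreau's interest in Talon Textiles S.p.A, giving 42% + 6% = 48%.
Chain via Fairlane Trust → Highfield Ventures LLC (R2): 59% × 84% × 44% = 21.8064% of Harbor Industries Corp.
Chain via Ashford Manufacturing Inc. → Meridian Foods Inc. (R2): 96% × 43% × 16% = 6.6048% of Harbor Industries Corp.
Chain via Talon Textiles S.p.A. → Orion Energy Co. (R2): 48% × 53% × 11% = 2.7984% of Harbor Industries Corp.
Aggregating (R3): 21.8064% + 6.6048% + 2.7984% = 31.2096%.
31.2096% exceeds the 5% threshold by 26.2096 percentage points.

26.2096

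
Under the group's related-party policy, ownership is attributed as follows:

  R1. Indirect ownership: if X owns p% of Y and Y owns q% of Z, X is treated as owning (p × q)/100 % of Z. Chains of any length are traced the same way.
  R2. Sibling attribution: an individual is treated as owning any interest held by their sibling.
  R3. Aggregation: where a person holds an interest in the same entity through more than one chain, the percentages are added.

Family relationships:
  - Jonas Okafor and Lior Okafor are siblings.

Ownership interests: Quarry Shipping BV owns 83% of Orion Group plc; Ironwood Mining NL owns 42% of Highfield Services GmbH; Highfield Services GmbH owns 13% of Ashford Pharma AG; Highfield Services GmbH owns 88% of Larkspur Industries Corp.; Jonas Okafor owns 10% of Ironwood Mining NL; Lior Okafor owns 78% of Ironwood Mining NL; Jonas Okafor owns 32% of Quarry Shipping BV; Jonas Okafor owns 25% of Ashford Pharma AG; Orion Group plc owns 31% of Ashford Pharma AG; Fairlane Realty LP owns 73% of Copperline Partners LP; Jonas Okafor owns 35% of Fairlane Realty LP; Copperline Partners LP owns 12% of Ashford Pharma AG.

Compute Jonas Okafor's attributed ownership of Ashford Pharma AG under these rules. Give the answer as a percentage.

41.1044%

By sibling attribution (R2), Jonas Okafor is treated as also owning Lior Okafor's interest in Ironwood Mining NL, giving 10% + 78% = 88%.
Chain via Ironwood Mining NL → Highfield Services GmbH (R1): 88% × 42% × 13% = 4.8048% of Ashford Pharma AG.
Chain via Quarry Shipping BV → Orion Group plc (R1): 32% × 83% × 31% = 8.2336% of Ashford Pharma AG.
Chain via Fairlane Realty LP → Copperline Partners LP (R1): 35% × 73% × 12% = 3.066% of Ashford Pharma AG.
Direct interest in Ashford Pharma AG: 25%.
Aggregating (R3): 4.8048% + 8.2336% + 3.066% + 25% = 41.1044%.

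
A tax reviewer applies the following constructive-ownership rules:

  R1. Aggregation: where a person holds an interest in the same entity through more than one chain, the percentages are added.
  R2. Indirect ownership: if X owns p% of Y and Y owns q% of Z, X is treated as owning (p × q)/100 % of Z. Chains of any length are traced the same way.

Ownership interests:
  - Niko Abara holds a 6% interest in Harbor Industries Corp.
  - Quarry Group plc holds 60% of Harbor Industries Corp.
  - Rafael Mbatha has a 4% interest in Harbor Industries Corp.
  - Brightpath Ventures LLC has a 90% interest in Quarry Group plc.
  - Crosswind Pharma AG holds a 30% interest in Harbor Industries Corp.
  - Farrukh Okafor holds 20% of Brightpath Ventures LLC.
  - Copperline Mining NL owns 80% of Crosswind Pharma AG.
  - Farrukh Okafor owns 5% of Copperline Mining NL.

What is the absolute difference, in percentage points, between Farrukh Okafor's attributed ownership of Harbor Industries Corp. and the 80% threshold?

68

Chain via Copperline Mining NL → Crosswind Pharma AG (R2): 5% × 80% × 30% = 1.2% of Harbor Industries Corp.
Chain via Brightpath Ventures LLC → Quarry Group plc (R2): 20% × 90% × 60% = 10.8% of Harbor Industries Corp.
Aggregating (R1): 1.2% + 10.8% = 12%.
12% falls short of the 80% threshold by 68 percentage points.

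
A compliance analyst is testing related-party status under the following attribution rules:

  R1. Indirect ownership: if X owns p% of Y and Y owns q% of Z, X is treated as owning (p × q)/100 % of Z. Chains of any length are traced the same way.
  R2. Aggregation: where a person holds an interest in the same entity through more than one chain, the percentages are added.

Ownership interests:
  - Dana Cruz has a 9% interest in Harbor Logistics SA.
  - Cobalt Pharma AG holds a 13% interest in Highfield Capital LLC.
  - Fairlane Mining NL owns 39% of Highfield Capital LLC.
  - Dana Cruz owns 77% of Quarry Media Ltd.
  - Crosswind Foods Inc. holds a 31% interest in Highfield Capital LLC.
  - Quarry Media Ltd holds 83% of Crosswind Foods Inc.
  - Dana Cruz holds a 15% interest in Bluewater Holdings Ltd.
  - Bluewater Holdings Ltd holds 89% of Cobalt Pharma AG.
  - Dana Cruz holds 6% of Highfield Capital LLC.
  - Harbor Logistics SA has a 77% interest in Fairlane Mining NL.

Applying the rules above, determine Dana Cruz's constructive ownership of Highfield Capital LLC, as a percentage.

30.2503%

Chain via Harbor Logistics SA → Fairlane Mining NL (R1): 9% × 77% × 39% = 2.7027% of Highfield Capital LLC.
Chain via Bluewater Holdings Ltd → Cobalt Pharma AG (R1): 15% × 89% × 13% = 1.7355% of Highfield Capital LLC.
Chain via Quarry Media Ltd → Crosswind Foods Inc. (R1): 77% × 83% × 31% = 19.8121% of Highfield Capital LLC.
Direct interest in Highfield Capital LLC: 6%.
Aggregating (R2): 2.7027% + 1.7355% + 19.8121% + 6% = 30.2503%.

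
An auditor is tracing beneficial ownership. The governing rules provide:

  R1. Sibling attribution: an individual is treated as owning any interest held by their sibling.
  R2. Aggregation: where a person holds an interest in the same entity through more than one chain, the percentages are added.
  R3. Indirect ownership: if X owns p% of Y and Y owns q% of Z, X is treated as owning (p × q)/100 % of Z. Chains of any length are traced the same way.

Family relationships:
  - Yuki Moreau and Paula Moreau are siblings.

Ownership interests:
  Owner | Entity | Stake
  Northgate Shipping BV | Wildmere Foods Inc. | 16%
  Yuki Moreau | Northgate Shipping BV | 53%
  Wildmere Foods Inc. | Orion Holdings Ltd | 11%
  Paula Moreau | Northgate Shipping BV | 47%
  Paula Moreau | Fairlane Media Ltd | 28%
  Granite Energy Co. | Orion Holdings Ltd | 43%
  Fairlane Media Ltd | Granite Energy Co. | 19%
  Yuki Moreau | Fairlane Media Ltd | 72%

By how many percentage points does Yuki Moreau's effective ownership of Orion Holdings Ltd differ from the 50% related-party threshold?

By sibling attribution (R1), Yuki Moreau is treated as also owning Paula Moreau's interest in Fairlane Media Ltd, giving 72% + 28% = 100%.
By sibling attribution (R1), Yuki Moreau is treated as also owning Paula Moreau's interest in Northgate Shipping BV, giving 53% + 47% = 100%.
Chain via Fairlane Media Ltd → Granite Energy Co. (R3): 100% × 19% × 43% = 8.17% of Orion Holdings Ltd.
Chain via Northgate Shipping BV → Wildmere Foods Inc. (R3): 100% × 16% × 11% = 1.76% of Orion Holdings Ltd.
Aggregating (R2): 8.17% + 1.76% = 9.93%.
9.93% falls short of the 50% threshold by 40.07 percentage points.

40.07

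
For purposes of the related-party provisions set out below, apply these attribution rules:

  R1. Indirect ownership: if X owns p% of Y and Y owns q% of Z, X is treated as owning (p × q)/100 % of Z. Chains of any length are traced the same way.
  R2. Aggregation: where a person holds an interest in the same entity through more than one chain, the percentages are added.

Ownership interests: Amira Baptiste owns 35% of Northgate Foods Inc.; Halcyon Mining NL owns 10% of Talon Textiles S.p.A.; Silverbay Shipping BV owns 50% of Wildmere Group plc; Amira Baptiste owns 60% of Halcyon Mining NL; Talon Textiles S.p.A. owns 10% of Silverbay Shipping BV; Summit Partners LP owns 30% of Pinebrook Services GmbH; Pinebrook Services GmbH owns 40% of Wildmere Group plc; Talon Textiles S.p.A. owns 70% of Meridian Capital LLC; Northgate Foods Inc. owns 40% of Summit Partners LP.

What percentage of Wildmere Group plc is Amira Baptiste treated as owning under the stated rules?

1.98%

Chain via Northgate Foods Inc. → Summit Partners LP → Pinebrook Services GmbH (R1): 35% × 40% × 30% × 40% = 1.68% of Wildmere Group plc.
Chain via Halcyon Mining NL → Talon Textiles S.p.A. → Silverbay Shipping BV (R1): 60% × 10% × 10% × 50% = 0.3% of Wildmere Group plc.
Aggregating (R2): 1.68% + 0.3% = 1.98%.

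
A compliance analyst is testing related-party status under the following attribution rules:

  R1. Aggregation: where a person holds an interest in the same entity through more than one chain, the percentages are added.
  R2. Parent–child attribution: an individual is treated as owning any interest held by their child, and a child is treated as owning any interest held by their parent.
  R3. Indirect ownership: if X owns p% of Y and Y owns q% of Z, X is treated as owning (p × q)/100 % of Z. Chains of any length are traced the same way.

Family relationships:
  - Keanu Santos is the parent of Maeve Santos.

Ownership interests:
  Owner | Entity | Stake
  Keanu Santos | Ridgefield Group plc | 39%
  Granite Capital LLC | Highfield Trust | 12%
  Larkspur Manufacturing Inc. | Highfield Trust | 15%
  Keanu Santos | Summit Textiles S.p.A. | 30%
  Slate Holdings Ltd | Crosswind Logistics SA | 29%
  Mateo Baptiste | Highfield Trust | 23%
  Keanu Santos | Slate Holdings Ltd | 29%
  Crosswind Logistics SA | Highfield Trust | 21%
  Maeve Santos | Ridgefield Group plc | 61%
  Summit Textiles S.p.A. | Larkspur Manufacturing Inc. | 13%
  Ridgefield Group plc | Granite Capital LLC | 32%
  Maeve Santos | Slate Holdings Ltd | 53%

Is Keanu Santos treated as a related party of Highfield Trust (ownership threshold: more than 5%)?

Yes

By parent–child attribution (R2), Keanu Santos is treated as also owning Maeve Santos's interest in Slate Holdings Ltd, giving 29% + 53% = 82%.
By parent–child attribution (R2), Keanu Santos is treated as also owning Maeve Santos's interest in Ridgefield Group plc, giving 39% + 61% = 100%.
Chain via Slate Holdings Ltd → Crosswind Logistics SA (R3): 82% × 29% × 21% = 4.9938% of Highfield Trust.
Chain via Ridgefield Group plc → Granite Capital LLC (R3): 100% × 32% × 12% = 3.84% of Highfield Trust.
Chain via Summit Textiles S.p.A. → Larkspur Manufacturing Inc. (R3): 30% × 13% × 15% = 0.585% of Highfield Trust.
Aggregating (R1): 4.9938% + 3.84% + 0.585% = 9.4188%.
9.4188% exceeds the 5% threshold, so Keanu is a related party to Highfield Trust.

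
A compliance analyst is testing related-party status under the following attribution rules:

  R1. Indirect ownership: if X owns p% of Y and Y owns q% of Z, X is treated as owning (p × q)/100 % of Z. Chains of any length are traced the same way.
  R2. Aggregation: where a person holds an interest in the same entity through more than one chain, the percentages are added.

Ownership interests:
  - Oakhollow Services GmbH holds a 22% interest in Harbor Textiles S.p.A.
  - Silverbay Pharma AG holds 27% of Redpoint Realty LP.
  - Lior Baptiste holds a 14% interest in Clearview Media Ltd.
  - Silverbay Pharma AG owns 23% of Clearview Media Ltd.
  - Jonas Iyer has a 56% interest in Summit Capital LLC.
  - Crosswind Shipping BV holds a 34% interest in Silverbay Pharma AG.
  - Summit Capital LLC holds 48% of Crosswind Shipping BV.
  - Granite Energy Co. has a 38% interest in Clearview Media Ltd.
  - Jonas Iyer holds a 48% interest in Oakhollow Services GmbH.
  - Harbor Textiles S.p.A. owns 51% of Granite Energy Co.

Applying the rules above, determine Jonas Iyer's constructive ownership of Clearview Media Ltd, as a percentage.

4.148544%

Chain via Summit Capital LLC → Crosswind Shipping BV → Silverbay Pharma AG (R1): 56% × 48% × 34% × 23% = 2.102016% of Clearview Media Ltd.
Chain via Oakhollow Services GmbH → Harbor Textiles S.p.A. → Granite Energy Co. (R1): 48% × 22% × 51% × 38% = 2.046528% of Clearview Media Ltd.
Aggregating (R2): 2.102016% + 2.046528% = 4.148544%.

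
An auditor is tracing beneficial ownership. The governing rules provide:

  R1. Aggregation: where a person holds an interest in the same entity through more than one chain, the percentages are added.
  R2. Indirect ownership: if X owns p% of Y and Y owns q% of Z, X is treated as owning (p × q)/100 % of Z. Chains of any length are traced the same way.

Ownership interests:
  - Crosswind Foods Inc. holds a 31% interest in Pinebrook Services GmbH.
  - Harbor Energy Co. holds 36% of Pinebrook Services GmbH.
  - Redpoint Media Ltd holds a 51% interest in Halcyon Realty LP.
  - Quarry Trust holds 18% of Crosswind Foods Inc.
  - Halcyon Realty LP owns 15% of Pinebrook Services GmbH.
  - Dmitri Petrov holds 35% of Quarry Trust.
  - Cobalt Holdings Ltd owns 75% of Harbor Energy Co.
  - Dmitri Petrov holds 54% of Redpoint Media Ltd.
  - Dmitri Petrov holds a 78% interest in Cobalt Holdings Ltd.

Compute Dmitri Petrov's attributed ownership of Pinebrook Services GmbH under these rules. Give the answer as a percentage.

27.144%

Chain via Redpoint Media Ltd → Halcyon Realty LP (R2): 54% × 51% × 15% = 4.131% of Pinebrook Services GmbH.
Chain via Cobalt Holdings Ltd → Harbor Energy Co. (R2): 78% × 75% × 36% = 21.06% of Pinebrook Services GmbH.
Chain via Quarry Trust → Crosswind Foods Inc. (R2): 35% × 18% × 31% = 1.953% of Pinebrook Services GmbH.
Aggregating (R1): 4.131% + 21.06% + 1.953% = 27.144%.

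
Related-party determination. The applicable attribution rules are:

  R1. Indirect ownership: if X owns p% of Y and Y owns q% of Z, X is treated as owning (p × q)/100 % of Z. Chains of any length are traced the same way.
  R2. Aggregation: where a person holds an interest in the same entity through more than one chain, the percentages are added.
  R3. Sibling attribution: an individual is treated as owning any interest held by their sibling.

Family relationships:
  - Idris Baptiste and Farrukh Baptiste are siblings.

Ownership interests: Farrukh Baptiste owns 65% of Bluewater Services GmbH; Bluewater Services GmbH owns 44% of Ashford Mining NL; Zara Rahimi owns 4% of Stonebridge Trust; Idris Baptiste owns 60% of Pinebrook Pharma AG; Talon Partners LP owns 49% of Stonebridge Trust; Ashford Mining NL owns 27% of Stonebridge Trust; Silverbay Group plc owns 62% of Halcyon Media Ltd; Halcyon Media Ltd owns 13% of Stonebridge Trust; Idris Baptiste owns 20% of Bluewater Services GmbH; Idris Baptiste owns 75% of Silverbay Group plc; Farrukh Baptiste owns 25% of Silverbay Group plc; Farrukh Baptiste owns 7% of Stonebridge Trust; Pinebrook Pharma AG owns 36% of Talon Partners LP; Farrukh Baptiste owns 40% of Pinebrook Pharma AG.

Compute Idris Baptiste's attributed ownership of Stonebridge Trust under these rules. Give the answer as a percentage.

By sibling attribution (R3), Idris Baptiste is treated as also owning Farrukh Baptiste's interest in Pinebrook Pharma AG, giving 60% + 40% = 100%.
By sibling attribution (R3), Idris Baptiste is treated as also owning Farrukh Baptiste's interest in Bluewater Services GmbH, giving 20% + 65% = 85%.
By sibling attribution (R3), Idris Baptiste is treated as also owning Farrukh Baptiste's interest in Silverbay Group plc, giving 75% + 25% = 100%.
By sibling attribution (R3), Idris Baptiste is treated as owning Farrukh Baptiste's 7% interest in Stonebridge Trust.
Chain via Pinebrook Pharma AG → Talon Partners LP (R1): 100% × 36% × 49% = 17.64% of Stonebridge Trust.
Chain via Bluewater Services GmbH → Ashford Mining NL (R1): 85% × 44% × 27% = 10.098% of Stonebridge Trust.
Chain via Silverbay Group plc → Halcyon Media Ltd (R1): 100% × 62% × 13% = 8.06% of Stonebridge Trust.
Direct interest in Stonebridge Trust: 7%.
Aggregating (R2): 17.64% + 10.098% + 8.06% + 7% = 42.798%.

42.798%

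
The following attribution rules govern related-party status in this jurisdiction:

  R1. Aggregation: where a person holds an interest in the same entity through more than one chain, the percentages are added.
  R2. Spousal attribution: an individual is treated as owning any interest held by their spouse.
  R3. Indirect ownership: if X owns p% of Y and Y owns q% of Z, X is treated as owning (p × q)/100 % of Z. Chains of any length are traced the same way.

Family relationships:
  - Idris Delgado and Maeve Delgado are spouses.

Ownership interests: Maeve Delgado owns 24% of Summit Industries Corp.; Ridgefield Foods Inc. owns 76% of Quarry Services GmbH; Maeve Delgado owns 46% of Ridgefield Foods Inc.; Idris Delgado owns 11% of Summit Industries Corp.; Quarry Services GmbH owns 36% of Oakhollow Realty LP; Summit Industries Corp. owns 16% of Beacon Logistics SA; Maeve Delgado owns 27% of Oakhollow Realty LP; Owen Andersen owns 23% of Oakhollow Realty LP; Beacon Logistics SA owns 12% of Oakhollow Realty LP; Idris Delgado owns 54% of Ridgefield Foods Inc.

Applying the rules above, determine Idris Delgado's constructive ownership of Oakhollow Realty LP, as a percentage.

55.032%

By spousal attribution (R2), Idris Delgado is treated as also owning Maeve Delgado's interest in Ridgefield Foods Inc, giving 54% + 46% = 100%.
By spousal attribution (R2), Idris Delgado is treated as also owning Maeve Delgado's interest in Summit Industries Corp, giving 11% + 24% = 35%.
By spousal attribution (R2), Idris Delgado is treated as owning Maeve Delgado's 27% interest in Oakhollow Realty LP.
Chain via Ridgefield Foods Inc. → Quarry Services GmbH (R3): 100% × 76% × 36% = 27.36% of Oakhollow Realty LP.
Chain via Summit Industries Corp. → Beacon Logistics SA (R3): 35% × 16% × 12% = 0.672% of Oakhollow Realty LP.
Direct interest in Oakhollow Realty LP: 27%.
Aggregating (R1): 27.36% + 0.672% + 27% = 55.032%.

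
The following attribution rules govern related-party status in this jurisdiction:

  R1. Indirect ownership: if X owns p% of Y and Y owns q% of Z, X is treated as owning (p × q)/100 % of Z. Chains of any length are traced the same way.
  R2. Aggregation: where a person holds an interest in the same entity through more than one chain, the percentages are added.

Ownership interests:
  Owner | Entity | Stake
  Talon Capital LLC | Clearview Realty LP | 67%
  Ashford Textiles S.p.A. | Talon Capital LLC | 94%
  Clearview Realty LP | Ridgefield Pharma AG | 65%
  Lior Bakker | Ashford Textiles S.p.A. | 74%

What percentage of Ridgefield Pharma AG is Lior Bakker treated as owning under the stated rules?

30.29338%

Chain via Ashford Textiles S.p.A. → Talon Capital LLC → Clearview Realty LP (R1): 74% × 94% × 67% × 65% = 30.29338% of Ridgefield Pharma AG.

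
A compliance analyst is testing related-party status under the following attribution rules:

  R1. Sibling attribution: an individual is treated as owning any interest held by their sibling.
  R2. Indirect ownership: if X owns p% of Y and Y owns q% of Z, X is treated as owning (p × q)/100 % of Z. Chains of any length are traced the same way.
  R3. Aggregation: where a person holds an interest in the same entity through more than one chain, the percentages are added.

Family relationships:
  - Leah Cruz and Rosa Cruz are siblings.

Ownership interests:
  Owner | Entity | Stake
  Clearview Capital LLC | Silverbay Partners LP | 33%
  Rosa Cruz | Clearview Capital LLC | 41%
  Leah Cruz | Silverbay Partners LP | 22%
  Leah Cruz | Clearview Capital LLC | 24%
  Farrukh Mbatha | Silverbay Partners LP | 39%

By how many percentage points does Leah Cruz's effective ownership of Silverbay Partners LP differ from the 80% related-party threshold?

By sibling attribution (R1), Leah Cruz is treated as also owning Rosa Cruz's interest in Clearview Capital LLC, giving 24% + 41% = 65%.
Chain via Clearview Capital LLC (R2): 65% × 33% = 21.45% of Silverbay Partners LP.
Direct interest in Silverbay Partners LP: 22%.
Aggregating (R3): 21.45% + 22% = 43.45%.
43.45% falls short of the 80% threshold by 36.55 percentage points.

36.55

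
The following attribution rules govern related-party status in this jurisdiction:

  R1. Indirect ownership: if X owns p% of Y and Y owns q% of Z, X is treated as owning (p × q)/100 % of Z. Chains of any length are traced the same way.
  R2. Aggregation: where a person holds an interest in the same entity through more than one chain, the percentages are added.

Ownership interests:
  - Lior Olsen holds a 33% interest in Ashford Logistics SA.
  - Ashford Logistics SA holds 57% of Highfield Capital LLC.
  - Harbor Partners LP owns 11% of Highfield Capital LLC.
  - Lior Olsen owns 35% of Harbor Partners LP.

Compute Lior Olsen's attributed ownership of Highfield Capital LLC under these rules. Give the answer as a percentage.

Chain via Harbor Partners LP (R1): 35% × 11% = 3.85% of Highfield Capital LLC.
Chain via Ashford Logistics SA (R1): 33% × 57% = 18.81% of Highfield Capital LLC.
Aggregating (R2): 3.85% + 18.81% = 22.66%.

22.66%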